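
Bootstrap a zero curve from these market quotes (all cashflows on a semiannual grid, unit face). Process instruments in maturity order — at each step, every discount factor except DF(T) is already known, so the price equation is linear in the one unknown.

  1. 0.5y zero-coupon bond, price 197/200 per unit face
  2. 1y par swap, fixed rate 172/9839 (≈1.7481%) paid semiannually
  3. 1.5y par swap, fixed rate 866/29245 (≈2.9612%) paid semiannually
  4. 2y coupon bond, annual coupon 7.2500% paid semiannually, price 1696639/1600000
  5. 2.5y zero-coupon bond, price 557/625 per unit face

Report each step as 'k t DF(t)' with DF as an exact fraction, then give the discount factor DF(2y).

step 1 [0.5y] zero: DF = P = 197/200 ≈ 0.985000
step 2 [1y] swap r/2=86/9839: DF=(1 − 86/9839·(0.985000))/(1+86/9839) = 2457/2500 ≈ 0.982800
step 3 [1.5y] swap r/2=433/29245: DF=(1 − 433/29245·(0.985000+0.982800))/(1+433/29245) = 9567/10000 ≈ 0.956700
step 4 [2y] bond c/2=29/800: DF=(1696639/1600000 − 29/800·(0.985000+0.982800+0.956700))/(1+29/800) = 921/1000 ≈ 0.921000
step 5 [2.5y] zero: DF = P = 557/625 ≈ 0.891200

1 1/2 197/200
2 1 2457/2500
3 3/2 9567/10000
4 2 921/1000
5 5/2 557/625
DF(2y) = 921/1000 ≈ 0.921000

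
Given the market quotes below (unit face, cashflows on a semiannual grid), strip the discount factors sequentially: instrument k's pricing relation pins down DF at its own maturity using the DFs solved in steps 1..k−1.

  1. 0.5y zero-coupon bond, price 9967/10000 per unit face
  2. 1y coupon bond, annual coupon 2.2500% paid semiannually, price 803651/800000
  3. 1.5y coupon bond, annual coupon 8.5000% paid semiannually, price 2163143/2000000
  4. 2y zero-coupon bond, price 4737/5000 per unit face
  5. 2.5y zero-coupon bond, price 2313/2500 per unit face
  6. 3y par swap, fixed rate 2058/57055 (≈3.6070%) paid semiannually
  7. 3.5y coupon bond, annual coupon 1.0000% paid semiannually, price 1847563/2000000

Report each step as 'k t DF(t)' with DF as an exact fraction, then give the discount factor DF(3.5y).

step 1 [0.5y] zero: DF = P = 9967/10000 ≈ 0.996700
step 2 [1y] bond c/2=9/800: DF=(803651/800000 − 9/800·(0.996700))/(1+9/800) = 9823/10000 ≈ 0.982300
step 3 [1.5y] bond c/2=17/400: DF=(2163143/2000000 − 17/400·(0.996700+0.982300))/(1+17/400) = 598/625 ≈ 0.956800
step 4 [2y] zero: DF = P = 4737/5000 ≈ 0.947400
step 5 [2.5y] zero: DF = P = 2313/2500 ≈ 0.925200
step 6 [3y] swap r/2=1029/57055: DF=(1 − 1029/57055·(0.996700+0.982300+0.956800+0.947400+0.925200))/(1+1029/57055) = 8971/10000 ≈ 0.897100
step 7 [3.5y] bond c/2=1/200: DF=(1847563/2000000 − 1/200·(0.996700+0.982300+0.956800+0.947400+0.925200+0.897100))/(1+1/200) = 2227/2500 ≈ 0.890800

1 1/2 9967/10000
2 1 9823/10000
3 3/2 598/625
4 2 4737/5000
5 5/2 2313/2500
6 3 8971/10000
7 7/2 2227/2500
DF(3.5y) = 2227/2500 ≈ 0.890800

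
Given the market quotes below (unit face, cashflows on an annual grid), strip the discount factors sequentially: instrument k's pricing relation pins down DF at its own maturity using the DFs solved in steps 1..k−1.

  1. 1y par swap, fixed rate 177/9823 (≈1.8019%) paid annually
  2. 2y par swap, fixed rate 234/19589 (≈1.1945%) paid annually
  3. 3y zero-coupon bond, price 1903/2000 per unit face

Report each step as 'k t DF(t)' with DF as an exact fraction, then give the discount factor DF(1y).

1 1 9823/10000
2 2 4883/5000
3 3 1903/2000
DF(1y) = 9823/10000 ≈ 0.982300

step 1 [1y] swap r/1=177/9823: DF=(1 − 177/9823·(0))/(1+177/9823) = 9823/10000 ≈ 0.982300
step 2 [2y] swap r/1=234/19589: DF=(1 − 234/19589·(0.982300))/(1+234/19589) = 4883/5000 ≈ 0.976600
step 3 [3y] zero: DF = P = 1903/2000 ≈ 0.951500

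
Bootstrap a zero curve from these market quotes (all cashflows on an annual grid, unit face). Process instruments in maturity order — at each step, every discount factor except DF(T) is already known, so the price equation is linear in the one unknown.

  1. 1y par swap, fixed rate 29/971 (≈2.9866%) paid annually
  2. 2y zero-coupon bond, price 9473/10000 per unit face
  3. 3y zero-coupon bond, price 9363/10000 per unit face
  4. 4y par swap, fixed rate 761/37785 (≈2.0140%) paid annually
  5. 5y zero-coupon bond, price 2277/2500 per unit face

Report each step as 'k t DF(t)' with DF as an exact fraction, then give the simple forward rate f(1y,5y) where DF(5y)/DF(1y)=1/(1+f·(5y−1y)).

step 1 [1y] swap r/1=29/971: DF=(1 − 29/971·(0))/(1+29/971) = 971/1000 ≈ 0.971000
step 2 [2y] zero: DF = P = 9473/10000 ≈ 0.947300
step 3 [3y] zero: DF = P = 9363/10000 ≈ 0.936300
step 4 [4y] swap r/1=761/37785: DF=(1 − 761/37785·(0.971000+0.947300+0.936300))/(1+761/37785) = 9239/10000 ≈ 0.923900
step 5 [5y] zero: DF = P = 2277/2500 ≈ 0.910800

1 1 971/1000
2 2 9473/10000
3 3 9363/10000
4 4 9239/10000
5 5 2277/2500
f(1y,5y) = ((971/1000)/(2277/2500) − 1)/(4) = 301/18216 ≈ 1.6524%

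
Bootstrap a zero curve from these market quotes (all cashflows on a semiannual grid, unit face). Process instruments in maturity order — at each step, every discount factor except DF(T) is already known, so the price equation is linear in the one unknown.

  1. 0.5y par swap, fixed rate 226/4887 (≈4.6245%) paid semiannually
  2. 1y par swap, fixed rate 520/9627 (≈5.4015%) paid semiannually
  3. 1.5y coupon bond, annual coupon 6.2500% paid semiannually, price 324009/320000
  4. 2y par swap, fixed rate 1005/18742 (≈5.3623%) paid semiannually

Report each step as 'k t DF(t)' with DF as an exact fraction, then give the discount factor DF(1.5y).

1 1/2 4887/5000
2 1 237/250
3 3/2 1847/2000
4 2 1799/2000
DF(1.5y) = 1847/2000 ≈ 0.923500

step 1 [0.5y] swap r/2=113/4887: DF=(1 − 113/4887·(0))/(1+113/4887) = 4887/5000 ≈ 0.977400
step 2 [1y] swap r/2=260/9627: DF=(1 − 260/9627·(0.977400))/(1+260/9627) = 237/250 ≈ 0.948000
step 3 [1.5y] bond c/2=1/32: DF=(324009/320000 − 1/32·(0.977400+0.948000))/(1+1/32) = 1847/2000 ≈ 0.923500
step 4 [2y] swap r/2=1005/37484: DF=(1 − 1005/37484·(0.977400+0.948000+0.923500))/(1+1005/37484) = 1799/2000 ≈ 0.899500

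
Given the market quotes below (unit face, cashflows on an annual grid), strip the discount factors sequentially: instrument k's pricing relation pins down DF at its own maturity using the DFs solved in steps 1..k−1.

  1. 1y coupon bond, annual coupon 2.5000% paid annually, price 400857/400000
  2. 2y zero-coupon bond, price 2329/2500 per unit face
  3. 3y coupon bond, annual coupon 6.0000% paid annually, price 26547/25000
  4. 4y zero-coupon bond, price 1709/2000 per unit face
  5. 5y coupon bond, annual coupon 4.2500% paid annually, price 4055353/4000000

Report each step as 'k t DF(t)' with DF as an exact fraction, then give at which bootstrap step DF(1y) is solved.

1 1 9777/10000
2 2 2329/2500
3 3 8937/10000
4 4 1709/2000
5 5 4117/5000
DF(1y) is solved at step 1

step 1 [1y] bond c/1=1/40: DF=(400857/400000 − 1/40·(0))/(1+1/40) = 9777/10000 ≈ 0.977700
step 2 [2y] zero: DF = P = 2329/2500 ≈ 0.931600
step 3 [3y] bond c/1=3/50: DF=(26547/25000 − 3/50·(0.977700+0.931600))/(1+3/50) = 8937/10000 ≈ 0.893700
step 4 [4y] zero: DF = P = 1709/2000 ≈ 0.854500
step 5 [5y] bond c/1=17/400: DF=(4055353/4000000 − 17/400·(0.977700+0.931600+0.893700+0.854500))/(1+17/400) = 4117/5000 ≈ 0.823400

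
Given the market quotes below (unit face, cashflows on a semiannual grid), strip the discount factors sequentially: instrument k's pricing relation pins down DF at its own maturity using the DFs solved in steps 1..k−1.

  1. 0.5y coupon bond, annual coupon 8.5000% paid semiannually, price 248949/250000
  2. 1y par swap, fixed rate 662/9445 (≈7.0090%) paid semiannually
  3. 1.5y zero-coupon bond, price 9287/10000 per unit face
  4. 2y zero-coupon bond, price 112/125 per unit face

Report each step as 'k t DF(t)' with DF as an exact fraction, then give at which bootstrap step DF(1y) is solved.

1 1/2 597/625
2 1 4669/5000
3 3/2 9287/10000
4 2 112/125
DF(1y) is solved at step 2

step 1 [0.5y] bond c/2=17/400: DF=(248949/250000 − 17/400·(0))/(1+17/400) = 597/625 ≈ 0.955200
step 2 [1y] swap r/2=331/9445: DF=(1 − 331/9445·(0.955200))/(1+331/9445) = 4669/5000 ≈ 0.933800
step 3 [1.5y] zero: DF = P = 9287/10000 ≈ 0.928700
step 4 [2y] zero: DF = P = 112/125 ≈ 0.896000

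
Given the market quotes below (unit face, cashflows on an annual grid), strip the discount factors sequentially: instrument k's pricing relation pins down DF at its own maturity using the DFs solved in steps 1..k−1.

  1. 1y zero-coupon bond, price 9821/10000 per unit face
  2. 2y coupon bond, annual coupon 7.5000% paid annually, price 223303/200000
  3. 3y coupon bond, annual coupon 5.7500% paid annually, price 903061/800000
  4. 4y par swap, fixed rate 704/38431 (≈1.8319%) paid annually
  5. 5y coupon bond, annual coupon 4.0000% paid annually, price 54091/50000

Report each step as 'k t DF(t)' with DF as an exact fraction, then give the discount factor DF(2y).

step 1 [1y] zero: DF = P = 9821/10000 ≈ 0.982100
step 2 [2y] bond c/1=3/40: DF=(223303/200000 − 3/40·(0.982100))/(1+3/40) = 9701/10000 ≈ 0.970100
step 3 [3y] bond c/1=23/400: DF=(903061/800000 − 23/400·(0.982100+0.970100))/(1+23/400) = 9613/10000 ≈ 0.961300
step 4 [4y] swap r/1=704/38431: DF=(1 − 704/38431·(0.982100+0.970100+0.961300))/(1+704/38431) = 581/625 ≈ 0.929600
step 5 [5y] bond c/1=1/25: DF=(54091/50000 − 1/25·(0.982100+0.970100+0.961300+0.929600))/(1+1/25) = 2231/2500 ≈ 0.892400

1 1 9821/10000
2 2 9701/10000
3 3 9613/10000
4 4 581/625
5 5 2231/2500
DF(2y) = 9701/10000 ≈ 0.970100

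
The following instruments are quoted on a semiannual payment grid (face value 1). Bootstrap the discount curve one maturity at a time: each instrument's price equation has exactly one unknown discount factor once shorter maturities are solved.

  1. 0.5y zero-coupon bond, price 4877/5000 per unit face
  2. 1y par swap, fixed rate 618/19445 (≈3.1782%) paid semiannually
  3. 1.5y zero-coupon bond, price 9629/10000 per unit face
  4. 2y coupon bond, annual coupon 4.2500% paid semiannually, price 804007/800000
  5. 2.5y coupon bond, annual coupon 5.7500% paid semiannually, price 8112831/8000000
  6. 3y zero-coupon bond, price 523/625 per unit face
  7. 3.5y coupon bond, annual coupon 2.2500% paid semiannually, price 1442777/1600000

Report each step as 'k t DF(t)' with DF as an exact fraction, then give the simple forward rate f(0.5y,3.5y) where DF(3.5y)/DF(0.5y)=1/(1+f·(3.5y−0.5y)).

step 1 [0.5y] zero: DF = P = 4877/5000 ≈ 0.975400
step 2 [1y] swap r/2=309/19445: DF=(1 − 309/19445·(0.975400))/(1+309/19445) = 9691/10000 ≈ 0.969100
step 3 [1.5y] zero: DF = P = 9629/10000 ≈ 0.962900
step 4 [2y] bond c/2=17/800: DF=(804007/800000 − 17/800·(0.975400+0.969100+0.962900))/(1+17/800) = 2309/2500 ≈ 0.923600
step 5 [2.5y] bond c/2=23/800: DF=(8112831/8000000 − 23/800·(0.975400+0.969100+0.962900+0.923600))/(1+23/800) = 8787/10000 ≈ 0.878700
step 6 [3y] zero: DF = P = 523/625 ≈ 0.836800
step 7 [3.5y] bond c/2=9/800: DF=(1442777/1600000 − 9/800·(0.975400+0.969100+0.962900+0.923600+0.878700+0.836800))/(1+9/800) = 83/100 ≈ 0.830000

1 1/2 4877/5000
2 1 9691/10000
3 3/2 9629/10000
4 2 2309/2500
5 5/2 8787/10000
6 3 523/625
7 7/2 83/100
f(0.5y,3.5y) = ((4877/5000)/(83/100) − 1)/(3) = 727/12450 ≈ 5.8394%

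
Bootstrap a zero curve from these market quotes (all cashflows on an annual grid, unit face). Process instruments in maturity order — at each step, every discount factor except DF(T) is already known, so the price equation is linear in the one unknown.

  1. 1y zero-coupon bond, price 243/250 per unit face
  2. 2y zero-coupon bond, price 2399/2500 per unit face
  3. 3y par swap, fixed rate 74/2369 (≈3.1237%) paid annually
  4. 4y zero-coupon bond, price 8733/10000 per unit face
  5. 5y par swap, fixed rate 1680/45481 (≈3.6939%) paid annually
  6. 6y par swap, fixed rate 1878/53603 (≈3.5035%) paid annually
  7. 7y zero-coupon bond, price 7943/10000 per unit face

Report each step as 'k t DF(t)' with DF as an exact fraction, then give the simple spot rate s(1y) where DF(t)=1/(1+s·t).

1 1 243/250
2 2 2399/2500
3 3 1139/1250
4 4 8733/10000
5 5 104/125
6 6 4061/5000
7 7 7943/10000
s(1y) = (1/(243/250) − 1)/(1) = 7/243 ≈ 2.8807%

step 1 [1y] zero: DF = P = 243/250 ≈ 0.972000
step 2 [2y] zero: DF = P = 2399/2500 ≈ 0.959600
step 3 [3y] swap r/1=74/2369: DF=(1 − 74/2369·(0.972000+0.959600))/(1+74/2369) = 1139/1250 ≈ 0.911200
step 4 [4y] zero: DF = P = 8733/10000 ≈ 0.873300
step 5 [5y] swap r/1=1680/45481: DF=(1 − 1680/45481·(0.972000+0.959600+0.911200+0.873300))/(1+1680/45481) = 104/125 ≈ 0.832000
step 6 [6y] swap r/1=1878/53603: DF=(1 − 1878/53603·(0.972000+0.959600+0.911200+0.873300+0.832000))/(1+1878/53603) = 4061/5000 ≈ 0.812200
step 7 [7y] zero: DF = P = 7943/10000 ≈ 0.794300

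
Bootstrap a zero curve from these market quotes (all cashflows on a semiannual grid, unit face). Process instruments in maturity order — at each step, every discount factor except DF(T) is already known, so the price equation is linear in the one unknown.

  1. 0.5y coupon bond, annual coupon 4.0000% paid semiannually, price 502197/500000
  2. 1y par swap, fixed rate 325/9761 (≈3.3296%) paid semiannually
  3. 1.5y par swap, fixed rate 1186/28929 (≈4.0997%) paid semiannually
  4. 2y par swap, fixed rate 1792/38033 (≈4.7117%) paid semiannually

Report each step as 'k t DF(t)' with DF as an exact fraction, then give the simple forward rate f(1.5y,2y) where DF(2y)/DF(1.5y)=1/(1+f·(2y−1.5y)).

1 1/2 9847/10000
2 1 387/400
3 3/2 9407/10000
4 2 569/625
f(1.5y,2y) = ((9407/10000)/(569/625) − 1)/(1/2) = 303/4552 ≈ 6.6564%

step 1 [0.5y] bond c/2=1/50: DF=(502197/500000 − 1/50·(0))/(1+1/50) = 9847/10000 ≈ 0.984700
step 2 [1y] swap r/2=325/19522: DF=(1 − 325/19522·(0.984700))/(1+325/19522) = 387/400 ≈ 0.967500
step 3 [1.5y] swap r/2=593/28929: DF=(1 − 593/28929·(0.984700+0.967500))/(1+593/28929) = 9407/10000 ≈ 0.940700
step 4 [2y] swap r/2=896/38033: DF=(1 − 896/38033·(0.984700+0.967500+0.940700))/(1+896/38033) = 569/625 ≈ 0.910400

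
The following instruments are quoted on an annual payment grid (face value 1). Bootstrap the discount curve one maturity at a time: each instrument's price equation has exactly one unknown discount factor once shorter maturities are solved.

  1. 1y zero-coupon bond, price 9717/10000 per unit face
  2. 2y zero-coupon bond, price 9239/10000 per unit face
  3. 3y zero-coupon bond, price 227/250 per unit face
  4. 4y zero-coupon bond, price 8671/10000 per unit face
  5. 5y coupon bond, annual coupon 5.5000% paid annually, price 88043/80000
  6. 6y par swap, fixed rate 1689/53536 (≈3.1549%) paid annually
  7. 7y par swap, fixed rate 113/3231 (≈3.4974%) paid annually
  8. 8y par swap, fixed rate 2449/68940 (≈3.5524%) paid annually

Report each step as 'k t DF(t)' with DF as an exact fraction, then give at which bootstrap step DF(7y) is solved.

1 1 9717/10000
2 2 9239/10000
3 3 227/250
4 4 8671/10000
5 5 4259/5000
6 6 8311/10000
7 7 7853/10000
8 8 7551/10000
DF(7y) is solved at step 7

step 1 [1y] zero: DF = P = 9717/10000 ≈ 0.971700
step 2 [2y] zero: DF = P = 9239/10000 ≈ 0.923900
step 3 [3y] zero: DF = P = 227/250 ≈ 0.908000
step 4 [4y] zero: DF = P = 8671/10000 ≈ 0.867100
step 5 [5y] bond c/1=11/200: DF=(88043/80000 − 11/200·(0.971700+0.923900+0.908000+0.867100))/(1+11/200) = 4259/5000 ≈ 0.851800
step 6 [6y] swap r/1=1689/53536: DF=(1 − 1689/53536·(0.971700+0.923900+0.908000+0.867100+0.851800))/(1+1689/53536) = 8311/10000 ≈ 0.831100
step 7 [7y] swap r/1=113/3231: DF=(1 − 113/3231·(0.971700+0.923900+0.908000+0.867100+0.851800+0.831100))/(1+113/3231) = 7853/10000 ≈ 0.785300
step 8 [8y] swap r/1=2449/68940: DF=(1 − 2449/68940·(0.971700+0.923900+0.908000+0.867100+0.851800+0.831100+0.785300))/(1+2449/68940) = 7551/10000 ≈ 0.755100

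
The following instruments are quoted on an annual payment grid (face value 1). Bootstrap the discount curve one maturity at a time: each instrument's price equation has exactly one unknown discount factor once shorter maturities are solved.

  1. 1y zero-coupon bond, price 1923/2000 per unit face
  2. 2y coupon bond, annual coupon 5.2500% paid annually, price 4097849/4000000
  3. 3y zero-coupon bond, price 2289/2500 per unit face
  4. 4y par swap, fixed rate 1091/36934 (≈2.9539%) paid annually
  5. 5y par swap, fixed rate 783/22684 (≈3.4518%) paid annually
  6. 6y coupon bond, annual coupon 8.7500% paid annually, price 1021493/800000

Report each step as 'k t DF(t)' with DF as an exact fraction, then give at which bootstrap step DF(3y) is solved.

1 1 1923/2000
2 2 4627/5000
3 3 2289/2500
4 4 8909/10000
5 5 4217/5000
6 6 8091/10000
DF(3y) is solved at step 3

step 1 [1y] zero: DF = P = 1923/2000 ≈ 0.961500
step 2 [2y] bond c/1=21/400: DF=(4097849/4000000 − 21/400·(0.961500))/(1+21/400) = 4627/5000 ≈ 0.925400
step 3 [3y] zero: DF = P = 2289/2500 ≈ 0.915600
step 4 [4y] swap r/1=1091/36934: DF=(1 − 1091/36934·(0.961500+0.925400+0.915600))/(1+1091/36934) = 8909/10000 ≈ 0.890900
step 5 [5y] swap r/1=783/22684: DF=(1 − 783/22684·(0.961500+0.925400+0.915600+0.890900))/(1+783/22684) = 4217/5000 ≈ 0.843400
step 6 [6y] bond c/1=7/80: DF=(1021493/800000 − 7/80·(0.961500+0.925400+0.915600+0.890900+0.843400))/(1+7/80) = 8091/10000 ≈ 0.809100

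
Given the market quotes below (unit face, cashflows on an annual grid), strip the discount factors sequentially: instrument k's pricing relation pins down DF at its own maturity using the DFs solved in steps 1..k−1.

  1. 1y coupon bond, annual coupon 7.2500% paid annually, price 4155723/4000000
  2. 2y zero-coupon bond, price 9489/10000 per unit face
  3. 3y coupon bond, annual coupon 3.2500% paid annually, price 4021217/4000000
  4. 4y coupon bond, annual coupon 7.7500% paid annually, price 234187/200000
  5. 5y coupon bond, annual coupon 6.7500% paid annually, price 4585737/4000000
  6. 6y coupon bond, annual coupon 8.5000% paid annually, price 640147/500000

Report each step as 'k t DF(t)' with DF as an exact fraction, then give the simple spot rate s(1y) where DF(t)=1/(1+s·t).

step 1 [1y] bond c/1=29/400: DF=(4155723/4000000 − 29/400·(0))/(1+29/400) = 9687/10000 ≈ 0.968700
step 2 [2y] zero: DF = P = 9489/10000 ≈ 0.948900
step 3 [3y] bond c/1=13/400: DF=(4021217/4000000 − 13/400·(0.968700+0.948900))/(1+13/400) = 9133/10000 ≈ 0.913300
step 4 [4y] bond c/1=31/400: DF=(234187/200000 − 31/400·(0.968700+0.948900+0.913300))/(1+31/400) = 8831/10000 ≈ 0.883100
step 5 [5y] bond c/1=27/400: DF=(4585737/4000000 − 27/400·(0.968700+0.948900+0.913300+0.883100))/(1+27/400) = 8391/10000 ≈ 0.839100
step 6 [6y] bond c/1=17/200: DF=(640147/500000 − 17/200·(0.968700+0.948900+0.913300+0.883100+0.839100))/(1+17/200) = 8233/10000 ≈ 0.823300

1 1 9687/10000
2 2 9489/10000
3 3 9133/10000
4 4 8831/10000
5 5 8391/10000
6 6 8233/10000
s(1y) = (1/(9687/10000) − 1)/(1) = 313/9687 ≈ 3.2311%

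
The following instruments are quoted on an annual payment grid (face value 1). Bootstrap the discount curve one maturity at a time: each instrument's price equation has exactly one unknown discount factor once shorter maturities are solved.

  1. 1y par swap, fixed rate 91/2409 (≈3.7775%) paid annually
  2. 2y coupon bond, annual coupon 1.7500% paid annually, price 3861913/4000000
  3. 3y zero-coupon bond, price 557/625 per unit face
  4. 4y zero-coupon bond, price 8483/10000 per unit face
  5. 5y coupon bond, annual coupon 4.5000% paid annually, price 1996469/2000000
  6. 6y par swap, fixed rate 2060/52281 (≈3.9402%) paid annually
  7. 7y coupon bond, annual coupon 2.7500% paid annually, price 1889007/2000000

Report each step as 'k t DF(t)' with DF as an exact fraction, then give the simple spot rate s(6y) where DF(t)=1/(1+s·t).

step 1 [1y] swap r/1=91/2409: DF=(1 − 91/2409·(0))/(1+91/2409) = 2409/2500 ≈ 0.963600
step 2 [2y] bond c/1=7/400: DF=(3861913/4000000 − 7/400·(0.963600))/(1+7/400) = 9323/10000 ≈ 0.932300
step 3 [3y] zero: DF = P = 557/625 ≈ 0.891200
step 4 [4y] zero: DF = P = 8483/10000 ≈ 0.848300
step 5 [5y] bond c/1=9/200: DF=(1996469/2000000 − 9/200·(0.963600+0.932300+0.891200+0.848300))/(1+9/200) = 7987/10000 ≈ 0.798700
step 6 [6y] swap r/1=2060/52281: DF=(1 − 2060/52281·(0.963600+0.932300+0.891200+0.848300+0.798700))/(1+2060/52281) = 397/500 ≈ 0.794000
step 7 [7y] bond c/1=11/400: DF=(1889007/2000000 − 11/400·(0.963600+0.932300+0.891200+0.848300+0.798700+0.794000))/(1+11/400) = 7793/10000 ≈ 0.779300

1 1 2409/2500
2 2 9323/10000
3 3 557/625
4 4 8483/10000
5 5 7987/10000
6 6 397/500
7 7 7793/10000
s(6y) = (1/(397/500) − 1)/(6) = 103/2382 ≈ 4.3241%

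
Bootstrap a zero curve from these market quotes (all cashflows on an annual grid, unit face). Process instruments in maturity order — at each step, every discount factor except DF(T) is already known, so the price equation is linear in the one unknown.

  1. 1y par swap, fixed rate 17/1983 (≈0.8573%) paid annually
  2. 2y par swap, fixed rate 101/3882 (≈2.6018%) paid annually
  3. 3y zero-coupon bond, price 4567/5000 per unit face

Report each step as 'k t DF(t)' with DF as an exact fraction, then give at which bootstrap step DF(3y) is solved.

step 1 [1y] swap r/1=17/1983: DF=(1 − 17/1983·(0))/(1+17/1983) = 1983/2000 ≈ 0.991500
step 2 [2y] swap r/1=101/3882: DF=(1 − 101/3882·(0.991500))/(1+101/3882) = 1899/2000 ≈ 0.949500
step 3 [3y] zero: DF = P = 4567/5000 ≈ 0.913400

1 1 1983/2000
2 2 1899/2000
3 3 4567/5000
DF(3y) is solved at step 3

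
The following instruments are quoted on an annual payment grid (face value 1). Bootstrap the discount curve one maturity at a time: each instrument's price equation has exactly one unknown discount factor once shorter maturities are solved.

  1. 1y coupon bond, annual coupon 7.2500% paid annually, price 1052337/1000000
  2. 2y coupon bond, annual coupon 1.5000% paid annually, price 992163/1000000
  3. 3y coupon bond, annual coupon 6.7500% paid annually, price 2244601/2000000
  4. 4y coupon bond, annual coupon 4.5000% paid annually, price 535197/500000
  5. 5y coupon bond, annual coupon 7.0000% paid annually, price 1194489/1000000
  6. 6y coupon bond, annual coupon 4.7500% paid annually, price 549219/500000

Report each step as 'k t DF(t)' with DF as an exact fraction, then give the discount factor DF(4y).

step 1 [1y] bond c/1=29/400: DF=(1052337/1000000 − 29/400·(0))/(1+29/400) = 2453/2500 ≈ 0.981200
step 2 [2y] bond c/1=3/200: DF=(992163/1000000 − 3/200·(0.981200))/(1+3/200) = 963/1000 ≈ 0.963000
step 3 [3y] bond c/1=27/400: DF=(2244601/2000000 − 27/400·(0.981200+0.963000))/(1+27/400) = 2321/2500 ≈ 0.928400
step 4 [4y] bond c/1=9/200: DF=(535197/500000 − 9/200·(0.981200+0.963000+0.928400))/(1+9/200) = 4503/5000 ≈ 0.900600
step 5 [5y] bond c/1=7/100: DF=(1194489/1000000 − 7/100·(0.981200+0.963000+0.928400+0.900600))/(1+7/100) = 1739/2000 ≈ 0.869500
step 6 [6y] bond c/1=19/400: DF=(549219/500000 − 19/400·(0.981200+0.963000+0.928400+0.900600+0.869500))/(1+19/400) = 8381/10000 ≈ 0.838100

1 1 2453/2500
2 2 963/1000
3 3 2321/2500
4 4 4503/5000
5 5 1739/2000
6 6 8381/10000
DF(4y) = 4503/5000 ≈ 0.900600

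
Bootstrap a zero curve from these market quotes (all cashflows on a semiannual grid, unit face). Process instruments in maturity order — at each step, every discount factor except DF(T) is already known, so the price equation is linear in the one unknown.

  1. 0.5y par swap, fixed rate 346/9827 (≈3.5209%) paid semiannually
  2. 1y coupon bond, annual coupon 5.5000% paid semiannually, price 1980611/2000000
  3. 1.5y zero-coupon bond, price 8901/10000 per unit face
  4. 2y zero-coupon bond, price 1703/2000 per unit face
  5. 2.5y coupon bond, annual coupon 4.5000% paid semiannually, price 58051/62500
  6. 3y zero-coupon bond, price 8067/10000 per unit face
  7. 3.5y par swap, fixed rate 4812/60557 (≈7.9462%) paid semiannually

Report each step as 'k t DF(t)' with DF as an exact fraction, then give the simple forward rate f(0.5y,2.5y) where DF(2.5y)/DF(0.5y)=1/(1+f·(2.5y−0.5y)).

step 1 [0.5y] swap r/2=173/9827: DF=(1 − 173/9827·(0))/(1+173/9827) = 9827/10000 ≈ 0.982700
step 2 [1y] bond c/2=11/400: DF=(1980611/2000000 − 11/400·(0.982700))/(1+11/400) = 15/16 ≈ 0.937500
step 3 [1.5y] zero: DF = P = 8901/10000 ≈ 0.890100
step 4 [2y] zero: DF = P = 1703/2000 ≈ 0.851500
step 5 [2.5y] bond c/2=9/400: DF=(58051/62500 − 9/400·(0.982700+0.937500+0.890100+0.851500))/(1+9/400) = 4139/5000 ≈ 0.827800
step 6 [3y] zero: DF = P = 8067/10000 ≈ 0.806700
step 7 [3.5y] swap r/2=2406/60557: DF=(1 − 2406/60557·(0.982700+0.937500+0.890100+0.851500+0.827800+0.806700))/(1+2406/60557) = 3797/5000 ≈ 0.759400

1 1/2 9827/10000
2 1 15/16
3 3/2 8901/10000
4 2 1703/2000
5 5/2 4139/5000
6 3 8067/10000
7 7/2 3797/5000
f(0.5y,2.5y) = ((9827/10000)/(4139/5000) − 1)/(2) = 1549/16556 ≈ 9.3561%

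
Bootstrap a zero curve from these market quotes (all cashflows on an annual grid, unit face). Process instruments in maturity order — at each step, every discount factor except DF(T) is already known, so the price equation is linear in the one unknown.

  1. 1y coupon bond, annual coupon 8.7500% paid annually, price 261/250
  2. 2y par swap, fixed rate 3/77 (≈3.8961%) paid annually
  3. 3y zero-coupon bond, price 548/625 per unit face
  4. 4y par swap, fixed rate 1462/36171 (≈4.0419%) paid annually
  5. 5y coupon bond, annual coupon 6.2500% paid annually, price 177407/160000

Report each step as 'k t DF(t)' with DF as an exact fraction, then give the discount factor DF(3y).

1 1 24/25
2 2 1853/2000
3 3 548/625
4 4 4269/5000
5 5 2077/2500
DF(3y) = 548/625 ≈ 0.876800

step 1 [1y] bond c/1=7/80: DF=(261/250 − 7/80·(0))/(1+7/80) = 24/25 ≈ 0.960000
step 2 [2y] swap r/1=3/77: DF=(1 − 3/77·(0.960000))/(1+3/77) = 1853/2000 ≈ 0.926500
step 3 [3y] zero: DF = P = 548/625 ≈ 0.876800
step 4 [4y] swap r/1=1462/36171: DF=(1 − 1462/36171·(0.960000+0.926500+0.876800))/(1+1462/36171) = 4269/5000 ≈ 0.853800
step 5 [5y] bond c/1=1/16: DF=(177407/160000 − 1/16·(0.960000+0.926500+0.876800+0.853800))/(1+1/16) = 2077/2500 ≈ 0.830800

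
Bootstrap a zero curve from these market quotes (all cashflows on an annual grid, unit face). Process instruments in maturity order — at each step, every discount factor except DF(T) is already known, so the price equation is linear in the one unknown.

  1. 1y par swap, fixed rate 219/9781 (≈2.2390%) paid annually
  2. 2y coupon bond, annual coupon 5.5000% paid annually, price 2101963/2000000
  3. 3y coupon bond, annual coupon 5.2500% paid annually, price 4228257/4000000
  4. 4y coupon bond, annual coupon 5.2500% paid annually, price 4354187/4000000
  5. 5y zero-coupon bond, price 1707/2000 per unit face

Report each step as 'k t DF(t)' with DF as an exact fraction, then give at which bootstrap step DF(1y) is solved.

step 1 [1y] swap r/1=219/9781: DF=(1 − 219/9781·(0))/(1+219/9781) = 9781/10000 ≈ 0.978100
step 2 [2y] bond c/1=11/200: DF=(2101963/2000000 − 11/200·(0.978100))/(1+11/200) = 2363/2500 ≈ 0.945200
step 3 [3y] bond c/1=21/400: DF=(4228257/4000000 − 21/400·(0.978100+0.945200))/(1+21/400) = 2271/2500 ≈ 0.908400
step 4 [4y] bond c/1=21/400: DF=(4354187/4000000 − 21/400·(0.978100+0.945200+0.908400))/(1+21/400) = 893/1000 ≈ 0.893000
step 5 [5y] zero: DF = P = 1707/2000 ≈ 0.853500

1 1 9781/10000
2 2 2363/2500
3 3 2271/2500
4 4 893/1000
5 5 1707/2000
DF(1y) is solved at step 1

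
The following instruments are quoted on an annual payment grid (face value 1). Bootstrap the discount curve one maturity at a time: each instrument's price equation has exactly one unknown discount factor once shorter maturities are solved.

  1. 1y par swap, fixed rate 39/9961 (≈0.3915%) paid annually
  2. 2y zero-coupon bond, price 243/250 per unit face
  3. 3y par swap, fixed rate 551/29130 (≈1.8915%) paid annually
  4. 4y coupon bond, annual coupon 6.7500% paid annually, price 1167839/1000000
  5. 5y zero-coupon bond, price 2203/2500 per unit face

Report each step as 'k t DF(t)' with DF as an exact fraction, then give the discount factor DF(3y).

1 1 9961/10000
2 2 243/250
3 3 9449/10000
4 4 4549/5000
5 5 2203/2500
DF(3y) = 9449/10000 ≈ 0.944900

step 1 [1y] swap r/1=39/9961: DF=(1 − 39/9961·(0))/(1+39/9961) = 9961/10000 ≈ 0.996100
step 2 [2y] zero: DF = P = 243/250 ≈ 0.972000
step 3 [3y] swap r/1=551/29130: DF=(1 − 551/29130·(0.996100+0.972000))/(1+551/29130) = 9449/10000 ≈ 0.944900
step 4 [4y] bond c/1=27/400: DF=(1167839/1000000 − 27/400·(0.996100+0.972000+0.944900))/(1+27/400) = 4549/5000 ≈ 0.909800
step 5 [5y] zero: DF = P = 2203/2500 ≈ 0.881200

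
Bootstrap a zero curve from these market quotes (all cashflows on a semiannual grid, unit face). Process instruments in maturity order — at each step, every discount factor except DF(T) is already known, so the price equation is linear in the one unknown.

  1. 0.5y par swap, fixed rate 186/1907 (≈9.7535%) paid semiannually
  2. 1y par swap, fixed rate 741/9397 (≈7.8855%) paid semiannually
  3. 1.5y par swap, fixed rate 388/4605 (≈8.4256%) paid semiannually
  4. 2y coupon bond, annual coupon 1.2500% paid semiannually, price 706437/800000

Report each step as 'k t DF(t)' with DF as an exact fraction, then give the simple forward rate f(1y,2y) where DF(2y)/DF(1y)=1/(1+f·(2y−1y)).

step 1 [0.5y] swap r/2=93/1907: DF=(1 − 93/1907·(0))/(1+93/1907) = 1907/2000 ≈ 0.953500
step 2 [1y] swap r/2=741/18794: DF=(1 − 741/18794·(0.953500))/(1+741/18794) = 9259/10000 ≈ 0.925900
step 3 [1.5y] swap r/2=194/4605: DF=(1 − 194/4605·(0.953500+0.925900))/(1+194/4605) = 2209/2500 ≈ 0.883600
step 4 [2y] bond c/2=1/160: DF=(706437/800000 − 1/160·(0.953500+0.925900+0.883600))/(1+1/160) = 2151/2500 ≈ 0.860400

1 1/2 1907/2000
2 1 9259/10000
3 3/2 2209/2500
4 2 2151/2500
f(1y,2y) = ((9259/10000)/(2151/2500) − 1)/(1) = 655/8604 ≈ 7.6127%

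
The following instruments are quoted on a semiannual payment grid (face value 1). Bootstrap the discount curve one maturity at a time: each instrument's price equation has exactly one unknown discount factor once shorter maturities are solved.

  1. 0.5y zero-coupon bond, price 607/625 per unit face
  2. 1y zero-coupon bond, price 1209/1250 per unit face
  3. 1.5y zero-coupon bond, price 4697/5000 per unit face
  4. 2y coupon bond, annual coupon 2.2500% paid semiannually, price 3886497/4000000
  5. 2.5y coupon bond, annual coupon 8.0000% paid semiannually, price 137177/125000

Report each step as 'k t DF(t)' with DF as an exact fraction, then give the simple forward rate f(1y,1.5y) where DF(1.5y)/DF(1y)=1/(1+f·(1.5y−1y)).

1 1/2 607/625
2 1 1209/1250
3 3/2 4697/5000
4 2 1161/1250
5 5/2 568/625
f(1y,1.5y) = ((1209/1250)/(4697/5000) − 1)/(1/2) = 278/4697 ≈ 5.9187%

step 1 [0.5y] zero: DF = P = 607/625 ≈ 0.971200
step 2 [1y] zero: DF = P = 1209/1250 ≈ 0.967200
step 3 [1.5y] zero: DF = P = 4697/5000 ≈ 0.939400
step 4 [2y] bond c/2=9/800: DF=(3886497/4000000 − 9/800·(0.971200+0.967200+0.939400))/(1+9/800) = 1161/1250 ≈ 0.928800
step 5 [2.5y] bond c/2=1/25: DF=(137177/125000 − 1/25·(0.971200+0.967200+0.939400+0.928800))/(1+1/25) = 568/625 ≈ 0.908800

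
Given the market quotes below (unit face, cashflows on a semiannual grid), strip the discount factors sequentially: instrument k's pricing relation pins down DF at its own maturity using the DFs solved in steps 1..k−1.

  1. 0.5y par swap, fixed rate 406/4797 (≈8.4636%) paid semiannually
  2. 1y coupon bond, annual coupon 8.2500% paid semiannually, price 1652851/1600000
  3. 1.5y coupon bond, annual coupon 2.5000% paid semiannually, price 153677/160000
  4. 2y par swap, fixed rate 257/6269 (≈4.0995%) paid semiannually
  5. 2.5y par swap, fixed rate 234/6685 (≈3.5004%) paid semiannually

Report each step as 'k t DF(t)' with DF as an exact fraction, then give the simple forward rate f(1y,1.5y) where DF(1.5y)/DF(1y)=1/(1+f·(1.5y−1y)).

1 1/2 4797/5000
2 1 9541/10000
3 3/2 37/40
4 2 9229/10000
5 5/2 9181/10000
f(1y,1.5y) = ((9541/10000)/(37/40) − 1)/(1/2) = 291/4625 ≈ 6.2919%

step 1 [0.5y] swap r/2=203/4797: DF=(1 − 203/4797·(0))/(1+203/4797) = 4797/5000 ≈ 0.959400
step 2 [1y] bond c/2=33/800: DF=(1652851/1600000 − 33/800·(0.959400))/(1+33/800) = 9541/10000 ≈ 0.954100
step 3 [1.5y] bond c/2=1/80: DF=(153677/160000 − 1/80·(0.959400+0.954100))/(1+1/80) = 37/40 ≈ 0.925000
step 4 [2y] swap r/2=257/12538: DF=(1 − 257/12538·(0.959400+0.954100+0.925000))/(1+257/12538) = 9229/10000 ≈ 0.922900
step 5 [2.5y] swap r/2=117/6685: DF=(1 − 117/6685·(0.959400+0.954100+0.925000+0.922900))/(1+117/6685) = 9181/10000 ≈ 0.918100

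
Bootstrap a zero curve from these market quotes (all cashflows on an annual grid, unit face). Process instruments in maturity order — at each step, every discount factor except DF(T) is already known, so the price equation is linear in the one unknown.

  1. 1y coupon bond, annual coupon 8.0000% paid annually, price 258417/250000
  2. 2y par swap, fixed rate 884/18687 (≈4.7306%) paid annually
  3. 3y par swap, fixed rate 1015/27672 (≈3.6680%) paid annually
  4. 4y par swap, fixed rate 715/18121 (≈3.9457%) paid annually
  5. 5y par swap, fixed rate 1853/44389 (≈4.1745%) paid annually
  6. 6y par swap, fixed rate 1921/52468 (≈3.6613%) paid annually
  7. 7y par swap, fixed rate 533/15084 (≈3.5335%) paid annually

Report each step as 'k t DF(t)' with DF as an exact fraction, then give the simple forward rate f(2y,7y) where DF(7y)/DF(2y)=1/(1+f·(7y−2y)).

1 1 9571/10000
2 2 2279/2500
3 3 1797/2000
4 4 857/1000
5 5 8147/10000
6 6 8079/10000
7 7 1967/2500
f(2y,7y) = ((2279/2500)/(1967/2500) − 1)/(5) = 312/9835 ≈ 3.1723%

step 1 [1y] bond c/1=2/25: DF=(258417/250000 − 2/25·(0))/(1+2/25) = 9571/10000 ≈ 0.957100
step 2 [2y] swap r/1=884/18687: DF=(1 − 884/18687·(0.957100))/(1+884/18687) = 2279/2500 ≈ 0.911600
step 3 [3y] swap r/1=1015/27672: DF=(1 − 1015/27672·(0.957100+0.911600))/(1+1015/27672) = 1797/2000 ≈ 0.898500
step 4 [4y] swap r/1=715/18121: DF=(1 − 715/18121·(0.957100+0.911600+0.898500))/(1+715/18121) = 857/1000 ≈ 0.857000
step 5 [5y] swap r/1=1853/44389: DF=(1 − 1853/44389·(0.957100+0.911600+0.898500+0.857000))/(1+1853/44389) = 8147/10000 ≈ 0.814700
step 6 [6y] swap r/1=1921/52468: DF=(1 − 1921/52468·(0.957100+0.911600+0.898500+0.857000+0.814700))/(1+1921/52468) = 8079/10000 ≈ 0.807900
step 7 [7y] swap r/1=533/15084: DF=(1 − 533/15084·(0.957100+0.911600+0.898500+0.857000+0.814700+0.807900))/(1+533/15084) = 1967/2500 ≈ 0.786800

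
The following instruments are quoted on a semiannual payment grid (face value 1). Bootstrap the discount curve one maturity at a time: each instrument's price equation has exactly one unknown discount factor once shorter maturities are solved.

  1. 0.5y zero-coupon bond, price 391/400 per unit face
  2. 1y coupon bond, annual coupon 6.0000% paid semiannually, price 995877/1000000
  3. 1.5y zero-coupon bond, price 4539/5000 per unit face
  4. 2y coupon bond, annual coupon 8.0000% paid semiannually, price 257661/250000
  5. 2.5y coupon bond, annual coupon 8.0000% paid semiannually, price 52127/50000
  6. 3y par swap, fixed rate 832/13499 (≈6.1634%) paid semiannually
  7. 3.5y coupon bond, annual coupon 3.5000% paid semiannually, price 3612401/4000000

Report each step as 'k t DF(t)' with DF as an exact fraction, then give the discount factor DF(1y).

1 1/2 391/400
2 1 1173/1250
3 3/2 4539/5000
4 2 1103/1250
5 5/2 8599/10000
6 3 521/625
7 7/2 7947/10000
DF(1y) = 1173/1250 ≈ 0.938400

step 1 [0.5y] zero: DF = P = 391/400 ≈ 0.977500
step 2 [1y] bond c/2=3/100: DF=(995877/1000000 − 3/100·(0.977500))/(1+3/100) = 1173/1250 ≈ 0.938400
step 3 [1.5y] zero: DF = P = 4539/5000 ≈ 0.907800
step 4 [2y] bond c/2=1/25: DF=(257661/250000 − 1/25·(0.977500+0.938400+0.907800))/(1+1/25) = 1103/1250 ≈ 0.882400
step 5 [2.5y] bond c/2=1/25: DF=(52127/50000 − 1/25·(0.977500+0.938400+0.907800+0.882400))/(1+1/25) = 8599/10000 ≈ 0.859900
step 6 [3y] swap r/2=416/13499: DF=(1 − 416/13499·(0.977500+0.938400+0.907800+0.882400+0.859900))/(1+416/13499) = 521/625 ≈ 0.833600
step 7 [3.5y] bond c/2=7/400: DF=(3612401/4000000 − 7/400·(0.977500+0.938400+0.907800+0.882400+0.859900+0.833600))/(1+7/400) = 7947/10000 ≈ 0.794700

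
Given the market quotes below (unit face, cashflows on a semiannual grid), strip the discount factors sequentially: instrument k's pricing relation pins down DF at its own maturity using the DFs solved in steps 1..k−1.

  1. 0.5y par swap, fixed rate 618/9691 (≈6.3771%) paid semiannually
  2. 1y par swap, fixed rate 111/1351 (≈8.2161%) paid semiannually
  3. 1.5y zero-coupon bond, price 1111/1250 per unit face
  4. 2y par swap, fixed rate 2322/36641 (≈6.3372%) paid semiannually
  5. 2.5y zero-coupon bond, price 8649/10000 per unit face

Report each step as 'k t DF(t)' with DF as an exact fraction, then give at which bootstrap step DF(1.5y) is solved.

1 1/2 9691/10000
2 1 9223/10000
3 3/2 1111/1250
4 2 8839/10000
5 5/2 8649/10000
DF(1.5y) is solved at step 3

step 1 [0.5y] swap r/2=309/9691: DF=(1 − 309/9691·(0))/(1+309/9691) = 9691/10000 ≈ 0.969100
step 2 [1y] swap r/2=111/2702: DF=(1 − 111/2702·(0.969100))/(1+111/2702) = 9223/10000 ≈ 0.922300
step 3 [1.5y] zero: DF = P = 1111/1250 ≈ 0.888800
step 4 [2y] swap r/2=1161/36641: DF=(1 − 1161/36641·(0.969100+0.922300+0.888800))/(1+1161/36641) = 8839/10000 ≈ 0.883900
step 5 [2.5y] zero: DF = P = 8649/10000 ≈ 0.864900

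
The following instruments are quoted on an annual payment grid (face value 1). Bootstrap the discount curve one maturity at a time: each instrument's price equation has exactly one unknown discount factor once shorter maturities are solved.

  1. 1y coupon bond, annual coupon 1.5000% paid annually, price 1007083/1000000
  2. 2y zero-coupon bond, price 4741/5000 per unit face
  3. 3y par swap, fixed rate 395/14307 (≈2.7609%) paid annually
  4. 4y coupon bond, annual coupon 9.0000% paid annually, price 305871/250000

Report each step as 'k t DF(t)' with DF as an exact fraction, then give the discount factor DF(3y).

1 1 4961/5000
2 2 4741/5000
3 3 921/1000
4 4 4431/5000
DF(3y) = 921/1000 ≈ 0.921000

step 1 [1y] bond c/1=3/200: DF=(1007083/1000000 − 3/200·(0))/(1+3/200) = 4961/5000 ≈ 0.992200
step 2 [2y] zero: DF = P = 4741/5000 ≈ 0.948200
step 3 [3y] swap r/1=395/14307: DF=(1 − 395/14307·(0.992200+0.948200))/(1+395/14307) = 921/1000 ≈ 0.921000
step 4 [4y] bond c/1=9/100: DF=(305871/250000 − 9/100·(0.992200+0.948200+0.921000))/(1+9/100) = 4431/5000 ≈ 0.886200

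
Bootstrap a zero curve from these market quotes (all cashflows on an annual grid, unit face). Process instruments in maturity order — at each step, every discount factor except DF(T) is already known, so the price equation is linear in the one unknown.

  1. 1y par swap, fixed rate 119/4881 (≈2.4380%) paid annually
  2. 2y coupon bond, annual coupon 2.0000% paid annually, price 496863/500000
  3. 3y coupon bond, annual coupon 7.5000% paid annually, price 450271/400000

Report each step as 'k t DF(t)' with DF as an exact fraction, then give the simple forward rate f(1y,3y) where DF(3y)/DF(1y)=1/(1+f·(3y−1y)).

step 1 [1y] swap r/1=119/4881: DF=(1 − 119/4881·(0))/(1+119/4881) = 4881/5000 ≈ 0.976200
step 2 [2y] bond c/1=1/50: DF=(496863/500000 − 1/50·(0.976200))/(1+1/50) = 9551/10000 ≈ 0.955100
step 3 [3y] bond c/1=3/40: DF=(450271/400000 − 3/40·(0.976200+0.955100))/(1+3/40) = 2281/2500 ≈ 0.912400

1 1 4881/5000
2 2 9551/10000
3 3 2281/2500
f(1y,3y) = ((4881/5000)/(2281/2500) − 1)/(2) = 319/9124 ≈ 3.4963%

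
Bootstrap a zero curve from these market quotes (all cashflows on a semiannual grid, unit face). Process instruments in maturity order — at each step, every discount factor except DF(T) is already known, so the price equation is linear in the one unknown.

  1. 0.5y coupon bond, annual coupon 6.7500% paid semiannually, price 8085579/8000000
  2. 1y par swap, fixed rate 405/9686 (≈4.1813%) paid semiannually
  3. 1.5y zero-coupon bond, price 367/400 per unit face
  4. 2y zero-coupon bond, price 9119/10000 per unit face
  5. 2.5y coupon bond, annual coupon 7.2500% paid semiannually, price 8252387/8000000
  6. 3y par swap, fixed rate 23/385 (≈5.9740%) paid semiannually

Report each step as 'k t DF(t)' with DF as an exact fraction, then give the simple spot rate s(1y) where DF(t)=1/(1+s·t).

step 1 [0.5y] bond c/2=27/800: DF=(8085579/8000000 − 27/800·(0))/(1+27/800) = 9777/10000 ≈ 0.977700
step 2 [1y] swap r/2=405/19372: DF=(1 − 405/19372·(0.977700))/(1+405/19372) = 1919/2000 ≈ 0.959500
step 3 [1.5y] zero: DF = P = 367/400 ≈ 0.917500
step 4 [2y] zero: DF = P = 9119/10000 ≈ 0.911900
step 5 [2.5y] bond c/2=29/800: DF=(8252387/8000000 − 29/800·(0.977700+0.959500+0.917500+0.911900))/(1+29/800) = 8637/10000 ≈ 0.863700
step 6 [3y] swap r/2=23/770: DF=(1 − 23/770·(0.977700+0.959500+0.917500+0.911900+0.863700))/(1+23/770) = 8367/10000 ≈ 0.836700

1 1/2 9777/10000
2 1 1919/2000
3 3/2 367/400
4 2 9119/10000
5 5/2 8637/10000
6 3 8367/10000
s(1y) = (1/(1919/2000) − 1)/(1) = 81/1919 ≈ 4.2209%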